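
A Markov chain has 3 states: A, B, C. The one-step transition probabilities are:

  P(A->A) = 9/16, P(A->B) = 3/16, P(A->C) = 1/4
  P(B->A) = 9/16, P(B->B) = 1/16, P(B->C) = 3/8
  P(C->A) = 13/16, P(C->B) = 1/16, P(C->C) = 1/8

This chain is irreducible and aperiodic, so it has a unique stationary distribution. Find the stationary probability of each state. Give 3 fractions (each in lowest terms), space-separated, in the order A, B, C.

Answer: 51/82 23/164 39/164

Derivation:
The stationary distribution satisfies pi = pi * P, i.e.:
  pi_A = 9/16*pi_A + 9/16*pi_B + 13/16*pi_C
  pi_B = 3/16*pi_A + 1/16*pi_B + 1/16*pi_C
  pi_C = 1/4*pi_A + 3/8*pi_B + 1/8*pi_C
with normalization: pi_A + pi_B + pi_C = 1.

Using the first 2 balance equations plus normalization, the linear system A*pi = b is:
  [-7/16, 9/16, 13/16] . pi = 0
  [3/16, -15/16, 1/16] . pi = 0
  [1, 1, 1] . pi = 1

Solving yields:
  pi_A = 51/82
  pi_B = 23/164
  pi_C = 39/164

Verification (pi * P):
  51/82*9/16 + 23/164*9/16 + 39/164*13/16 = 51/82 = pi_A  (ok)
  51/82*3/16 + 23/164*1/16 + 39/164*1/16 = 23/164 = pi_B  (ok)
  51/82*1/4 + 23/164*3/8 + 39/164*1/8 = 39/164 = pi_C  (ok)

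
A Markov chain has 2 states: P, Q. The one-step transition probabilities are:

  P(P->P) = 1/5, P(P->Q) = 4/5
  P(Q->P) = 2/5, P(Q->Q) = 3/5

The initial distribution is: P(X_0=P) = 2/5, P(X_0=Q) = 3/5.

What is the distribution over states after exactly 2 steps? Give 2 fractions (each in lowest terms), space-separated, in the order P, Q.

Answer: 42/125 83/125

Derivation:
Propagating the distribution step by step (d_{t+1} = d_t * P):
d_0 = (P=2/5, Q=3/5)
  d_1[P] = 2/5*1/5 + 3/5*2/5 = 8/25
  d_1[Q] = 2/5*4/5 + 3/5*3/5 = 17/25
d_1 = (P=8/25, Q=17/25)
  d_2[P] = 8/25*1/5 + 17/25*2/5 = 42/125
  d_2[Q] = 8/25*4/5 + 17/25*3/5 = 83/125
d_2 = (P=42/125, Q=83/125)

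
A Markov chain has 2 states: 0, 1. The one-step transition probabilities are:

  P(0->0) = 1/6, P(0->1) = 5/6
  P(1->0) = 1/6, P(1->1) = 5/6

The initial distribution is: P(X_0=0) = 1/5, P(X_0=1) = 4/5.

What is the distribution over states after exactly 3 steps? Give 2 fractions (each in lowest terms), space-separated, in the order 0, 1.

Answer: 1/6 5/6

Derivation:
Propagating the distribution step by step (d_{t+1} = d_t * P):
d_0 = (0=1/5, 1=4/5)
  d_1[0] = 1/5*1/6 + 4/5*1/6 = 1/6
  d_1[1] = 1/5*5/6 + 4/5*5/6 = 5/6
d_1 = (0=1/6, 1=5/6)
  d_2[0] = 1/6*1/6 + 5/6*1/6 = 1/6
  d_2[1] = 1/6*5/6 + 5/6*5/6 = 5/6
d_2 = (0=1/6, 1=5/6)
  d_3[0] = 1/6*1/6 + 5/6*1/6 = 1/6
  d_3[1] = 1/6*5/6 + 5/6*5/6 = 5/6
d_3 = (0=1/6, 1=5/6)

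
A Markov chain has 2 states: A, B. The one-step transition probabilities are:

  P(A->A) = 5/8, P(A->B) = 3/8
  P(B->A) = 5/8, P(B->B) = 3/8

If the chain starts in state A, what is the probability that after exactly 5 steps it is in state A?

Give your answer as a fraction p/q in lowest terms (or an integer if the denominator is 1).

Answer: 5/8

Derivation:
Computing P^5 by repeated multiplication:
P^1 =
  A: [5/8, 3/8]
  B: [5/8, 3/8]
P^2 =
  A: [5/8, 3/8]
  B: [5/8, 3/8]
P^3 =
  A: [5/8, 3/8]
  B: [5/8, 3/8]
P^4 =
  A: [5/8, 3/8]
  B: [5/8, 3/8]
P^5 =
  A: [5/8, 3/8]
  B: [5/8, 3/8]

(P^5)[A -> A] = 5/8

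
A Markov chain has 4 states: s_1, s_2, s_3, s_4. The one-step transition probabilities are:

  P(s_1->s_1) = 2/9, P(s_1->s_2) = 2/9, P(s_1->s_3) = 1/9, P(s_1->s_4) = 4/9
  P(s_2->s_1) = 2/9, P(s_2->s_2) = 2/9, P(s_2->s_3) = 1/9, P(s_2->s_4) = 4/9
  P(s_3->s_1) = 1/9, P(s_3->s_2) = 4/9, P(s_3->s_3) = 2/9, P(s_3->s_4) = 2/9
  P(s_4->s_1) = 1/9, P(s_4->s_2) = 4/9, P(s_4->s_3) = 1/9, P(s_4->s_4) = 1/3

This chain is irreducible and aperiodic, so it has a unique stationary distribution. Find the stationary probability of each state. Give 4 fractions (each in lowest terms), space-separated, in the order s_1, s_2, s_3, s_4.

Answer: 1/6 1/3 1/8 3/8

Derivation:
The stationary distribution satisfies pi = pi * P, i.e.:
  pi_s_1 = 2/9*pi_s_1 + 2/9*pi_s_2 + 1/9*pi_s_3 + 1/9*pi_s_4
  pi_s_2 = 2/9*pi_s_1 + 2/9*pi_s_2 + 4/9*pi_s_3 + 4/9*pi_s_4
  pi_s_3 = 1/9*pi_s_1 + 1/9*pi_s_2 + 2/9*pi_s_3 + 1/9*pi_s_4
  pi_s_4 = 4/9*pi_s_1 + 4/9*pi_s_2 + 2/9*pi_s_3 + 1/3*pi_s_4
with normalization: pi_s_1 + pi_s_2 + pi_s_3 + pi_s_4 = 1.

Using the first 3 balance equations plus normalization, the linear system A*pi = b is:
  [-7/9, 2/9, 1/9, 1/9] . pi = 0
  [2/9, -7/9, 4/9, 4/9] . pi = 0
  [1/9, 1/9, -7/9, 1/9] . pi = 0
  [1, 1, 1, 1] . pi = 1

Solving yields:
  pi_s_1 = 1/6
  pi_s_2 = 1/3
  pi_s_3 = 1/8
  pi_s_4 = 3/8

Verification (pi * P):
  1/6*2/9 + 1/3*2/9 + 1/8*1/9 + 3/8*1/9 = 1/6 = pi_s_1  (ok)
  1/6*2/9 + 1/3*2/9 + 1/8*4/9 + 3/8*4/9 = 1/3 = pi_s_2  (ok)
  1/6*1/9 + 1/3*1/9 + 1/8*2/9 + 3/8*1/9 = 1/8 = pi_s_3  (ok)
  1/6*4/9 + 1/3*4/9 + 1/8*2/9 + 3/8*1/3 = 3/8 = pi_s_4  (ok)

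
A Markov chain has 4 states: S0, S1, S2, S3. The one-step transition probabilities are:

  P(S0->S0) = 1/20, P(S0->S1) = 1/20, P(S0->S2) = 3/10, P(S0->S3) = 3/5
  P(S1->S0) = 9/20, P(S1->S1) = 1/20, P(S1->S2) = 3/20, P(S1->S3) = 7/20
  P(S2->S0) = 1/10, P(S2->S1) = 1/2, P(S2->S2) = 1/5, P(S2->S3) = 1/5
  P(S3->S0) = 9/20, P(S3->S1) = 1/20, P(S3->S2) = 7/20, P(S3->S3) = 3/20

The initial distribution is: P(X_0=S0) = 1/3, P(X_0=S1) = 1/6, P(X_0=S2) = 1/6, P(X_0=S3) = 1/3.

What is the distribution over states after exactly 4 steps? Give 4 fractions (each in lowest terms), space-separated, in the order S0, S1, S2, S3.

Propagating the distribution step by step (d_{t+1} = d_t * P):
d_0 = (S0=1/3, S1=1/6, S2=1/6, S3=1/3)
  d_1[S0] = 1/3*1/20 + 1/6*9/20 + 1/6*1/10 + 1/3*9/20 = 31/120
  d_1[S1] = 1/3*1/20 + 1/6*1/20 + 1/6*1/2 + 1/3*1/20 = 1/8
  d_1[S2] = 1/3*3/10 + 1/6*3/20 + 1/6*1/5 + 1/3*7/20 = 11/40
  d_1[S3] = 1/3*3/5 + 1/6*7/20 + 1/6*1/5 + 1/3*3/20 = 41/120
d_1 = (S0=31/120, S1=1/8, S2=11/40, S3=41/120)
  d_2[S0] = 31/120*1/20 + 1/8*9/20 + 11/40*1/10 + 41/120*9/20 = 601/2400
  d_2[S1] = 31/120*1/20 + 1/8*1/20 + 11/40*1/2 + 41/120*1/20 = 139/800
  d_2[S2] = 31/120*3/10 + 1/8*3/20 + 11/40*1/5 + 41/120*7/20 = 13/48
  d_2[S3] = 31/120*3/5 + 1/8*7/20 + 11/40*1/5 + 41/120*3/20 = 61/200
d_2 = (S0=601/2400, S1=139/800, S2=13/48, S3=61/200)
  d_3[S0] = 601/2400*1/20 + 139/800*9/20 + 13/48*1/10 + 61/200*9/20 = 6121/24000
  d_3[S1] = 601/2400*1/20 + 139/800*1/20 + 13/48*1/2 + 61/200*1/20 = 11/64
  d_3[S2] = 601/2400*3/10 + 139/800*3/20 + 13/48*1/5 + 61/200*7/20 = 12581/48000
  d_3[S3] = 601/2400*3/5 + 139/800*7/20 + 13/48*1/5 + 61/200*3/20 = 14927/48000
d_3 = (S0=6121/24000, S1=11/64, S2=12581/48000, S3=14927/48000)
  d_4[S0] = 6121/24000*1/20 + 11/64*9/20 + 12581/48000*1/10 + 14927/48000*9/20 = 81999/320000
  d_4[S1] = 6121/24000*1/20 + 11/64*1/20 + 12581/48000*1/2 + 14927/48000*1/20 = 53743/320000
  d_4[S2] = 6121/24000*3/10 + 11/64*3/20 + 12581/48000*1/5 + 14927/48000*7/20 = 50603/192000
  d_4[S3] = 6121/24000*3/5 + 11/64*7/20 + 12581/48000*1/5 + 14927/48000*3/20 = 299759/960000
d_4 = (S0=81999/320000, S1=53743/320000, S2=50603/192000, S3=299759/960000)

Answer: 81999/320000 53743/320000 50603/192000 299759/960000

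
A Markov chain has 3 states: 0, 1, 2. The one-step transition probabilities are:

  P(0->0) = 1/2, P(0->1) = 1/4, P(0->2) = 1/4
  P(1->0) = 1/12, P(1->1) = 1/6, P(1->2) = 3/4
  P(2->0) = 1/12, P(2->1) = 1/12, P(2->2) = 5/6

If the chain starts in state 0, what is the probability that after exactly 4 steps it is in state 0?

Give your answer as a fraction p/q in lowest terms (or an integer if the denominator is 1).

Computing P^4 by repeated multiplication:
P^1 =
  0: [1/2, 1/4, 1/4]
  1: [1/12, 1/6, 3/4]
  2: [1/12, 1/12, 5/6]
P^2 =
  0: [7/24, 3/16, 25/48]
  1: [17/144, 1/9, 37/48]
  2: [17/144, 5/48, 7/9]
P^3 =
  0: [59/288, 85/576, 373/576]
  1: [229/1728, 97/864, 145/192]
  2: [229/1728, 193/1728, 653/864]
P^4 =
  0: [583/3456, 299/2304, 4849/6912]
  1: [2873/20736, 595/5184, 5161/6912]
  2: [2873/20736, 793/6912, 3871/5184]

(P^4)[0 -> 0] = 583/3456

Answer: 583/3456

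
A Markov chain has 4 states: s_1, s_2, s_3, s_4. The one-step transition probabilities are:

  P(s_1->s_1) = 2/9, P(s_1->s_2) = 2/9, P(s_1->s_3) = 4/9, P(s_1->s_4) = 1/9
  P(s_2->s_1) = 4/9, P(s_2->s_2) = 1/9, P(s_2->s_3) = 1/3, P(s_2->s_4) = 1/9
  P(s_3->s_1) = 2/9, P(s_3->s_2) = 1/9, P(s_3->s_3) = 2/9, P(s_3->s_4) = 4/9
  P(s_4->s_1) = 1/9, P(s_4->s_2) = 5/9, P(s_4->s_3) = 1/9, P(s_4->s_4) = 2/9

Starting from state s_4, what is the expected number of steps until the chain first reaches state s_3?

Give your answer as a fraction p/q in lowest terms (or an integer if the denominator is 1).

Let h_i = expected steps to first reach s_3 from state i.
Boundary: h_s_3 = 0.
First-step equations for the other states:
  h_s_1 = 1 + 2/9*h_s_1 + 2/9*h_s_2 + 4/9*h_s_3 + 1/9*h_s_4
  h_s_2 = 1 + 4/9*h_s_1 + 1/9*h_s_2 + 1/3*h_s_3 + 1/9*h_s_4
  h_s_4 = 1 + 1/9*h_s_1 + 5/9*h_s_2 + 1/9*h_s_3 + 2/9*h_s_4

Substituting h_s_3 = 0 and rearranging gives the linear system (I - Q) h = 1:
  [7/9, -2/9, -1/9] . (h_s_1, h_s_2, h_s_4) = 1
  [-4/9, 8/9, -1/9] . (h_s_1, h_s_2, h_s_4) = 1
  [-1/9, -5/9, 7/9] . (h_s_1, h_s_2, h_s_4) = 1

Solving yields:
  h_s_1 = 720/271
  h_s_2 = 792/271
  h_s_4 = 1017/271

Starting state is s_4, so the expected hitting time is h_s_4 = 1017/271.

Answer: 1017/271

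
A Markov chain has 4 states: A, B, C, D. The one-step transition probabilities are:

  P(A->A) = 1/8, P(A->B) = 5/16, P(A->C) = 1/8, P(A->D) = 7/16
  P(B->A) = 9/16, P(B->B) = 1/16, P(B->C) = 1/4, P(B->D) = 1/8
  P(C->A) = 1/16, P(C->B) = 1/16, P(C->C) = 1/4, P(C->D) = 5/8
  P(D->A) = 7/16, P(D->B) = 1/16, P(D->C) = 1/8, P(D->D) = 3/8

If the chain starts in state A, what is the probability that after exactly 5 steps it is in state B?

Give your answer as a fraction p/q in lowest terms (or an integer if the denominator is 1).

Answer: 2321/16384

Derivation:
Computing P^5 by repeated multiplication:
P^1 =
  A: [1/8, 5/16, 1/8, 7/16]
  B: [9/16, 1/16, 1/4, 1/8]
  C: [1/16, 1/16, 1/4, 5/8]
  D: [7/16, 1/16, 1/8, 3/8]
P^2 =
  A: [25/64, 3/32, 23/128, 43/128]
  B: [45/256, 13/64, 21/128, 117/256]
  C: [85/256, 5/64, 21/128, 109/256]
  D: [67/256, 11/64, 19/128, 107/256]
P^3 =
  A: [133/512, 41/256, 163/1024, 431/1024]
  B: [1419/4096, 109/1024, 175/1024, 1541/4096]
  C: [1155/4096, 149/1024, 159/1024, 1709/4096]
  D: [1317/4096, 131/1024, 169/1024, 1579/4096]
P^4 =
  A: [1297/4096, 261/2048, 1351/8192, 3203/8192]
  B: [18249/65536, 2443/16384, 327/2048, 27051/65536]
  C: [20273/65536, 2179/16384, 333/2048, 25891/65536]
  D: [19079/65536, 2341/16384, 331/2048, 26501/65536]
P^5 =
  A: [9589/32768, 2321/16384, 10587/65536, 26487/65536]
  B: [324267/1048576, 34633/262144, 21443/131072, 414233/1048576]
  C: [310883/1048576, 36657/262144, 21227/131072, 421249/1048576]
  D: [318533/1048576, 35463/262144, 21373/131072, 417207/1048576]

(P^5)[A -> B] = 2321/16384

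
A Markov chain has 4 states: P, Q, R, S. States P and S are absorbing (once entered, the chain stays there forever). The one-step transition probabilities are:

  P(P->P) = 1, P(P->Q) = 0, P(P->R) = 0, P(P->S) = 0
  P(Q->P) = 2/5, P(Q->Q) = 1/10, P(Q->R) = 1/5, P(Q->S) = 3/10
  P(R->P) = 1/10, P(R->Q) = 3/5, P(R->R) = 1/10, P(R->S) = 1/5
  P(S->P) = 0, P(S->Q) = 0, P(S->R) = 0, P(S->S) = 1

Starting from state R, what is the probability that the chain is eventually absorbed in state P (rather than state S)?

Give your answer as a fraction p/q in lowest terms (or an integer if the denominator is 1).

Let a_i = P(absorbed in P | start in state i).
Boundary conditions: a_P = 1, a_S = 0.
For each transient state i, a_i = sum_j P(i->j) * a_j:
  a_Q = 2/5*a_P + 1/10*a_Q + 1/5*a_R + 3/10*a_S
  a_R = 1/10*a_P + 3/5*a_Q + 1/10*a_R + 1/5*a_S

Substituting a_P = 1 and a_S = 0, rearrange to (I - Q) a = r where r[i] = P(i -> P):
  [9/10, -1/5] . (a_Q, a_R) = 2/5
  [-3/5, 9/10] . (a_Q, a_R) = 1/10

Solving yields:
  a_Q = 38/69
  a_R = 11/23

Starting state is R, so the absorption probability is a_R = 11/23.

Answer: 11/23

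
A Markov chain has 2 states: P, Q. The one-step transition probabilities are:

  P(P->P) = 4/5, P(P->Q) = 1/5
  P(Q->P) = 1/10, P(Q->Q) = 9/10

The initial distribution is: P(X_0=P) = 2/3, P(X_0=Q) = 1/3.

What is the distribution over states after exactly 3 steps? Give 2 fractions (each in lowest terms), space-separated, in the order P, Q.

Answer: 1343/3000 1657/3000

Derivation:
Propagating the distribution step by step (d_{t+1} = d_t * P):
d_0 = (P=2/3, Q=1/3)
  d_1[P] = 2/3*4/5 + 1/3*1/10 = 17/30
  d_1[Q] = 2/3*1/5 + 1/3*9/10 = 13/30
d_1 = (P=17/30, Q=13/30)
  d_2[P] = 17/30*4/5 + 13/30*1/10 = 149/300
  d_2[Q] = 17/30*1/5 + 13/30*9/10 = 151/300
d_2 = (P=149/300, Q=151/300)
  d_3[P] = 149/300*4/5 + 151/300*1/10 = 1343/3000
  d_3[Q] = 149/300*1/5 + 151/300*9/10 = 1657/3000
d_3 = (P=1343/3000, Q=1657/3000)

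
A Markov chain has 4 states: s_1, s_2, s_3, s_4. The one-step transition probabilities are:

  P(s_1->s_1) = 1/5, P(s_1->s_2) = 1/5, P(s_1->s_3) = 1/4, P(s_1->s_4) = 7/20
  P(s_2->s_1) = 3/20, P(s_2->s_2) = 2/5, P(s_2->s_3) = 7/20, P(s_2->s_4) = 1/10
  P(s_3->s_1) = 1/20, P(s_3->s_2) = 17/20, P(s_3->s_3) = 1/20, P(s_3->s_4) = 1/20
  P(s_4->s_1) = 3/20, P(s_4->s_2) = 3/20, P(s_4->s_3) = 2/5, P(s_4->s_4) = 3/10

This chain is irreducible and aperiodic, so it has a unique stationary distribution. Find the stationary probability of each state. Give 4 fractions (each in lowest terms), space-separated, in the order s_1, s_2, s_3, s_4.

Answer: 341/2623 1196/2623 695/2623 391/2623

Derivation:
The stationary distribution satisfies pi = pi * P, i.e.:
  pi_s_1 = 1/5*pi_s_1 + 3/20*pi_s_2 + 1/20*pi_s_3 + 3/20*pi_s_4
  pi_s_2 = 1/5*pi_s_1 + 2/5*pi_s_2 + 17/20*pi_s_3 + 3/20*pi_s_4
  pi_s_3 = 1/4*pi_s_1 + 7/20*pi_s_2 + 1/20*pi_s_3 + 2/5*pi_s_4
  pi_s_4 = 7/20*pi_s_1 + 1/10*pi_s_2 + 1/20*pi_s_3 + 3/10*pi_s_4
with normalization: pi_s_1 + pi_s_2 + pi_s_3 + pi_s_4 = 1.

Using the first 3 balance equations plus normalization, the linear system A*pi = b is:
  [-4/5, 3/20, 1/20, 3/20] . pi = 0
  [1/5, -3/5, 17/20, 3/20] . pi = 0
  [1/4, 7/20, -19/20, 2/5] . pi = 0
  [1, 1, 1, 1] . pi = 1

Solving yields:
  pi_s_1 = 341/2623
  pi_s_2 = 1196/2623
  pi_s_3 = 695/2623
  pi_s_4 = 391/2623

Verification (pi * P):
  341/2623*1/5 + 1196/2623*3/20 + 695/2623*1/20 + 391/2623*3/20 = 341/2623 = pi_s_1  (ok)
  341/2623*1/5 + 1196/2623*2/5 + 695/2623*17/20 + 391/2623*3/20 = 1196/2623 = pi_s_2  (ok)
  341/2623*1/4 + 1196/2623*7/20 + 695/2623*1/20 + 391/2623*2/5 = 695/2623 = pi_s_3  (ok)
  341/2623*7/20 + 1196/2623*1/10 + 695/2623*1/20 + 391/2623*3/10 = 391/2623 = pi_s_4  (ok)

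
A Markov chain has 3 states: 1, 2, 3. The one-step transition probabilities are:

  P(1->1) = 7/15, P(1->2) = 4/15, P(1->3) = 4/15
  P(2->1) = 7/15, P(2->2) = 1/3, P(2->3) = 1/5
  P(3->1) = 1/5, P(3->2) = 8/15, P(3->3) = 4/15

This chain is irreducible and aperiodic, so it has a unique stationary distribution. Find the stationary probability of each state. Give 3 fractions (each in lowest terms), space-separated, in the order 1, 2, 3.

Answer: 43/107 38/107 26/107

Derivation:
The stationary distribution satisfies pi = pi * P, i.e.:
  pi_1 = 7/15*pi_1 + 7/15*pi_2 + 1/5*pi_3
  pi_2 = 4/15*pi_1 + 1/3*pi_2 + 8/15*pi_3
  pi_3 = 4/15*pi_1 + 1/5*pi_2 + 4/15*pi_3
with normalization: pi_1 + pi_2 + pi_3 = 1.

Using the first 2 balance equations plus normalization, the linear system A*pi = b is:
  [-8/15, 7/15, 1/5] . pi = 0
  [4/15, -2/3, 8/15] . pi = 0
  [1, 1, 1] . pi = 1

Solving yields:
  pi_1 = 43/107
  pi_2 = 38/107
  pi_3 = 26/107

Verification (pi * P):
  43/107*7/15 + 38/107*7/15 + 26/107*1/5 = 43/107 = pi_1  (ok)
  43/107*4/15 + 38/107*1/3 + 26/107*8/15 = 38/107 = pi_2  (ok)
  43/107*4/15 + 38/107*1/5 + 26/107*4/15 = 26/107 = pi_3  (ok)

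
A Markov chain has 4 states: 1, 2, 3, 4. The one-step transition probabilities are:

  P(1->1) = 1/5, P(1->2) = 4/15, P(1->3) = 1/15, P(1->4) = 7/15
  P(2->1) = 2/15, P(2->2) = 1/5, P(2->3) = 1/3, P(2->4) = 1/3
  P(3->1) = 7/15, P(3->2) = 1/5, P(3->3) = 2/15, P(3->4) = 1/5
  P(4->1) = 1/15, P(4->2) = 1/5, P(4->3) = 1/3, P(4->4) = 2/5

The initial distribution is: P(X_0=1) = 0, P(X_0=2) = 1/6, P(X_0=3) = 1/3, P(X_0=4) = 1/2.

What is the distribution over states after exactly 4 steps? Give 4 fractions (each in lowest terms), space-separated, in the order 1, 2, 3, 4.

Answer: 10126/50625 64781/303750 35537/151875 35713/101250

Derivation:
Propagating the distribution step by step (d_{t+1} = d_t * P):
d_0 = (1=0, 2=1/6, 3=1/3, 4=1/2)
  d_1[1] = 0*1/5 + 1/6*2/15 + 1/3*7/15 + 1/2*1/15 = 19/90
  d_1[2] = 0*4/15 + 1/6*1/5 + 1/3*1/5 + 1/2*1/5 = 1/5
  d_1[3] = 0*1/15 + 1/6*1/3 + 1/3*2/15 + 1/2*1/3 = 4/15
  d_1[4] = 0*7/15 + 1/6*1/3 + 1/3*1/5 + 1/2*2/5 = 29/90
d_1 = (1=19/90, 2=1/5, 3=4/15, 4=29/90)
  d_2[1] = 19/90*1/5 + 1/5*2/15 + 4/15*7/15 + 29/90*1/15 = 29/135
  d_2[2] = 19/90*4/15 + 1/5*1/5 + 4/15*1/5 + 29/90*1/5 = 289/1350
  d_2[3] = 19/90*1/15 + 1/5*1/3 + 4/15*2/15 + 29/90*1/3 = 151/675
  d_2[4] = 19/90*7/15 + 1/5*1/3 + 4/15*1/5 + 29/90*2/5 = 469/1350
d_2 = (1=29/135, 2=289/1350, 3=151/675, 4=469/1350)
  d_3[1] = 29/135*1/5 + 289/1350*2/15 + 151/675*7/15 + 469/1350*1/15 = 4031/20250
  d_3[2] = 29/135*4/15 + 289/1350*1/5 + 151/675*1/5 + 469/1350*1/5 = 434/2025
  d_3[3] = 29/135*1/15 + 289/1350*1/3 + 151/675*2/15 + 469/1350*1/3 = 2342/10125
  d_3[4] = 29/135*7/15 + 289/1350*1/3 + 151/675*1/5 + 469/1350*2/5 = 1439/4050
d_3 = (1=4031/20250, 2=434/2025, 3=2342/10125, 4=1439/4050)
  d_4[1] = 4031/20250*1/5 + 434/2025*2/15 + 2342/10125*7/15 + 1439/4050*1/15 = 10126/50625
  d_4[2] = 4031/20250*4/15 + 434/2025*1/5 + 2342/10125*1/5 + 1439/4050*1/5 = 64781/303750
  d_4[3] = 4031/20250*1/15 + 434/2025*1/3 + 2342/10125*2/15 + 1439/4050*1/3 = 35537/151875
  d_4[4] = 4031/20250*7/15 + 434/2025*1/3 + 2342/10125*1/5 + 1439/4050*2/5 = 35713/101250
d_4 = (1=10126/50625, 2=64781/303750, 3=35537/151875, 4=35713/101250)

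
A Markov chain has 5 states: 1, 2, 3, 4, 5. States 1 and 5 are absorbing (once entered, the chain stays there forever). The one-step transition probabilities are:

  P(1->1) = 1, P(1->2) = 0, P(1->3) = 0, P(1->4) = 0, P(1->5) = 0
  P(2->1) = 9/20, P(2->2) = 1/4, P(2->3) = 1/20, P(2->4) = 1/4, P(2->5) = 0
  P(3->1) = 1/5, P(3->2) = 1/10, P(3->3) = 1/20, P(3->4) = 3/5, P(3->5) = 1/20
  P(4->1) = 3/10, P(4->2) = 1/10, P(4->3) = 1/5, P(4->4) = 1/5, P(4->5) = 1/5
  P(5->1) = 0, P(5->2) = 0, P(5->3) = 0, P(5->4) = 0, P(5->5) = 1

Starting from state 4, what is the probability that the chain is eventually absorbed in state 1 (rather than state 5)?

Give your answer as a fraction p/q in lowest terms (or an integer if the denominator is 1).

Let a_i = P(absorbed in 1 | start in state i).
Boundary conditions: a_1 = 1, a_5 = 0.
For each transient state i, a_i = sum_j P(i->j) * a_j:
  a_2 = 9/20*a_1 + 1/4*a_2 + 1/20*a_3 + 1/4*a_4 + 0*a_5
  a_3 = 1/5*a_1 + 1/10*a_2 + 1/20*a_3 + 3/5*a_4 + 1/20*a_5
  a_4 = 3/10*a_1 + 1/10*a_2 + 1/5*a_3 + 1/5*a_4 + 1/5*a_5

Substituting a_1 = 1 and a_5 = 0, rearrange to (I - Q) a = r where r[i] = P(i -> 1):
  [3/4, -1/20, -1/4] . (a_2, a_3, a_4) = 9/20
  [-1/10, 19/20, -3/5] . (a_2, a_3, a_4) = 1/5
  [-1/10, -1/5, 4/5] . (a_2, a_3, a_4) = 3/10

Solving yields:
  a_2 = 1545/1777
  a_3 = 1282/1777
  a_4 = 1180/1777

Starting state is 4, so the absorption probability is a_4 = 1180/1777.

Answer: 1180/1777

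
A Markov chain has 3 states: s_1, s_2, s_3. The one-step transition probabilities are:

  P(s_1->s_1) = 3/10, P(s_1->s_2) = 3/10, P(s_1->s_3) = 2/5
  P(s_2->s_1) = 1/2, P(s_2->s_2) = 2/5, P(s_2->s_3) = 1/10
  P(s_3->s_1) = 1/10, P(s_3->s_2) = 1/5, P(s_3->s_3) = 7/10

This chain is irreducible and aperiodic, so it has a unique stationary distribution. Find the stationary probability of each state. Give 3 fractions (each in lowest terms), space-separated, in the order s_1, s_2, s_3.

The stationary distribution satisfies pi = pi * P, i.e.:
  pi_s_1 = 3/10*pi_s_1 + 1/2*pi_s_2 + 1/10*pi_s_3
  pi_s_2 = 3/10*pi_s_1 + 2/5*pi_s_2 + 1/5*pi_s_3
  pi_s_3 = 2/5*pi_s_1 + 1/10*pi_s_2 + 7/10*pi_s_3
with normalization: pi_s_1 + pi_s_2 + pi_s_3 = 1.

Using the first 2 balance equations plus normalization, the linear system A*pi = b is:
  [-7/10, 1/2, 1/10] . pi = 0
  [3/10, -3/5, 1/5] . pi = 0
  [1, 1, 1] . pi = 1

Solving yields:
  pi_s_1 = 4/15
  pi_s_2 = 17/60
  pi_s_3 = 9/20

Verification (pi * P):
  4/15*3/10 + 17/60*1/2 + 9/20*1/10 = 4/15 = pi_s_1  (ok)
  4/15*3/10 + 17/60*2/5 + 9/20*1/5 = 17/60 = pi_s_2  (ok)
  4/15*2/5 + 17/60*1/10 + 9/20*7/10 = 9/20 = pi_s_3  (ok)

Answer: 4/15 17/60 9/20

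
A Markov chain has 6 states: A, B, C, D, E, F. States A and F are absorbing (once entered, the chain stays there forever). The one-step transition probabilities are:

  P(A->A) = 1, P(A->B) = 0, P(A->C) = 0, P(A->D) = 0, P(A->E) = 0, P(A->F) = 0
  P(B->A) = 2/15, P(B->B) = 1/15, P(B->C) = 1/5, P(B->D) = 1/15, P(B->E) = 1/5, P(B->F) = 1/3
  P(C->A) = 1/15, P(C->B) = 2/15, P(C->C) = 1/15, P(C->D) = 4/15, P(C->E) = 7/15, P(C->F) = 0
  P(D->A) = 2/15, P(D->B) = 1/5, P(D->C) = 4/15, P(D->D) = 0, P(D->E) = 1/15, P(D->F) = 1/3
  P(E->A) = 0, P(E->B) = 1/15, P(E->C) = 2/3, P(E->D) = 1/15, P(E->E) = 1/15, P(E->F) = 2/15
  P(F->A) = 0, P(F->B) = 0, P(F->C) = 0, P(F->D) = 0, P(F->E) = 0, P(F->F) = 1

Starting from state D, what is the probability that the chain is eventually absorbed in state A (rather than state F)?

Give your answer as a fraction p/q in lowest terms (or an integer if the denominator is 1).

Answer: 1783/5828

Derivation:
Let a_i = P(absorbed in A | start in state i).
Boundary conditions: a_A = 1, a_F = 0.
For each transient state i, a_i = sum_j P(i->j) * a_j:
  a_B = 2/15*a_A + 1/15*a_B + 1/5*a_C + 1/15*a_D + 1/5*a_E + 1/3*a_F
  a_C = 1/15*a_A + 2/15*a_B + 1/15*a_C + 4/15*a_D + 7/15*a_E + 0*a_F
  a_D = 2/15*a_A + 1/5*a_B + 4/15*a_C + 0*a_D + 1/15*a_E + 1/3*a_F
  a_E = 0*a_A + 1/15*a_B + 2/3*a_C + 1/15*a_D + 1/15*a_E + 2/15*a_F

Substituting a_A = 1 and a_F = 0, rearrange to (I - Q) a = r where r[i] = P(i -> A):
  [14/15, -1/5, -1/15, -1/5] . (a_B, a_C, a_D, a_E) = 2/15
  [-2/15, 14/15, -4/15, -7/15] . (a_B, a_C, a_D, a_E) = 1/15
  [-1/5, -4/15, 1, -1/15] . (a_B, a_C, a_D, a_E) = 2/15
  [-1/15, -2/3, -1/15, 14/15] . (a_B, a_C, a_D, a_E) = 0

Solving yields:
  a_B = 1759/5828
  a_C = 6083/17484
  a_D = 1783/5828
  a_E = 1276/4371

Starting state is D, so the absorption probability is a_D = 1783/5828.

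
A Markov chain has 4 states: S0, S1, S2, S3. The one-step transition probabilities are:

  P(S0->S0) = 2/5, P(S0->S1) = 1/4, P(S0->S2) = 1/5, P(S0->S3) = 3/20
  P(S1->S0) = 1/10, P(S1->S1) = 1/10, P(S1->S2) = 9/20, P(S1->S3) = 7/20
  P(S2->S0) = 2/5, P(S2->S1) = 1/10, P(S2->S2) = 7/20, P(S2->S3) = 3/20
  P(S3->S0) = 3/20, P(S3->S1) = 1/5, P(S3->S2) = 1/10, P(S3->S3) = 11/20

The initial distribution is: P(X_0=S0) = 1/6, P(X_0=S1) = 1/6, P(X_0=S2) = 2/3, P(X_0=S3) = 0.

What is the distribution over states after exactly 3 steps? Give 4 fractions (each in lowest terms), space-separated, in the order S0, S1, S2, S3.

Propagating the distribution step by step (d_{t+1} = d_t * P):
d_0 = (S0=1/6, S1=1/6, S2=2/3, S3=0)
  d_1[S0] = 1/6*2/5 + 1/6*1/10 + 2/3*2/5 + 0*3/20 = 7/20
  d_1[S1] = 1/6*1/4 + 1/6*1/10 + 2/3*1/10 + 0*1/5 = 1/8
  d_1[S2] = 1/6*1/5 + 1/6*9/20 + 2/3*7/20 + 0*1/10 = 41/120
  d_1[S3] = 1/6*3/20 + 1/6*7/20 + 2/3*3/20 + 0*11/20 = 11/60
d_1 = (S0=7/20, S1=1/8, S2=41/120, S3=11/60)
  d_2[S0] = 7/20*2/5 + 1/8*1/10 + 41/120*2/5 + 11/60*3/20 = 19/60
  d_2[S1] = 7/20*1/4 + 1/8*1/10 + 41/120*1/10 + 11/60*1/5 = 41/240
  d_2[S2] = 7/20*1/5 + 1/8*9/20 + 41/120*7/20 + 11/60*1/10 = 317/1200
  d_2[S3] = 7/20*3/20 + 1/8*7/20 + 41/120*3/20 + 11/60*11/20 = 149/600
d_2 = (S0=19/60, S1=41/240, S2=317/1200, S3=149/600)
  d_3[S0] = 19/60*2/5 + 41/240*1/10 + 317/1200*2/5 + 149/600*3/20 = 43/150
  d_3[S1] = 19/60*1/4 + 41/240*1/10 + 317/1200*1/10 + 149/600*1/5 = 517/3000
  d_3[S2] = 19/60*1/5 + 41/240*9/20 + 317/1200*7/20 + 149/600*1/10 = 103/400
  d_3[S3] = 19/60*3/20 + 41/240*7/20 + 317/1200*3/20 + 149/600*11/20 = 567/2000
d_3 = (S0=43/150, S1=517/3000, S2=103/400, S3=567/2000)

Answer: 43/150 517/3000 103/400 567/2000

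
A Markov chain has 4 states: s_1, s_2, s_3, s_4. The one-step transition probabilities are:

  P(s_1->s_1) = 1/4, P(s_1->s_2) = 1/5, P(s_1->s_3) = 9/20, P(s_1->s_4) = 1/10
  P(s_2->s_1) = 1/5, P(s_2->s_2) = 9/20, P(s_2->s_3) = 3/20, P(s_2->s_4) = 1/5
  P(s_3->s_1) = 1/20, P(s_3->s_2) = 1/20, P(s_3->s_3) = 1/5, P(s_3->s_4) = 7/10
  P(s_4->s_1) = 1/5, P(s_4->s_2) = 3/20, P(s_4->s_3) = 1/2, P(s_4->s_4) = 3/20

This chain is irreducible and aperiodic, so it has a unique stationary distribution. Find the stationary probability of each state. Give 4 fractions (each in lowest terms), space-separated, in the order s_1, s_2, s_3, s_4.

Answer: 149/941 1175/6587 311/941 2192/6587

Derivation:
The stationary distribution satisfies pi = pi * P, i.e.:
  pi_s_1 = 1/4*pi_s_1 + 1/5*pi_s_2 + 1/20*pi_s_3 + 1/5*pi_s_4
  pi_s_2 = 1/5*pi_s_1 + 9/20*pi_s_2 + 1/20*pi_s_3 + 3/20*pi_s_4
  pi_s_3 = 9/20*pi_s_1 + 3/20*pi_s_2 + 1/5*pi_s_3 + 1/2*pi_s_4
  pi_s_4 = 1/10*pi_s_1 + 1/5*pi_s_2 + 7/10*pi_s_3 + 3/20*pi_s_4
with normalization: pi_s_1 + pi_s_2 + pi_s_3 + pi_s_4 = 1.

Using the first 3 balance equations plus normalization, the linear system A*pi = b is:
  [-3/4, 1/5, 1/20, 1/5] . pi = 0
  [1/5, -11/20, 1/20, 3/20] . pi = 0
  [9/20, 3/20, -4/5, 1/2] . pi = 0
  [1, 1, 1, 1] . pi = 1

Solving yields:
  pi_s_1 = 149/941
  pi_s_2 = 1175/6587
  pi_s_3 = 311/941
  pi_s_4 = 2192/6587

Verification (pi * P):
  149/941*1/4 + 1175/6587*1/5 + 311/941*1/20 + 2192/6587*1/5 = 149/941 = pi_s_1  (ok)
  149/941*1/5 + 1175/6587*9/20 + 311/941*1/20 + 2192/6587*3/20 = 1175/6587 = pi_s_2  (ok)
  149/941*9/20 + 1175/6587*3/20 + 311/941*1/5 + 2192/6587*1/2 = 311/941 = pi_s_3  (ok)
  149/941*1/10 + 1175/6587*1/5 + 311/941*7/10 + 2192/6587*3/20 = 2192/6587 = pi_s_4  (ok)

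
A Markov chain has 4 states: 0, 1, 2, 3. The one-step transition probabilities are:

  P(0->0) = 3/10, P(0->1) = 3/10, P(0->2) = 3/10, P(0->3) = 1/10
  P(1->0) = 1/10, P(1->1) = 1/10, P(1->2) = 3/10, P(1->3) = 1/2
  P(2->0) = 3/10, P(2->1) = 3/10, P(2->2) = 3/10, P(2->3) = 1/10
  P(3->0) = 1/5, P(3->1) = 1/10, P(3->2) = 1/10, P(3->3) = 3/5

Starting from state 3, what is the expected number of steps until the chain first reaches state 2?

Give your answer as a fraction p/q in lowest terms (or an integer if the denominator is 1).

Answer: 230/39

Derivation:
Let h_i = expected steps to first reach 2 from state i.
Boundary: h_2 = 0.
First-step equations for the other states:
  h_0 = 1 + 3/10*h_0 + 3/10*h_1 + 3/10*h_2 + 1/10*h_3
  h_1 = 1 + 1/10*h_0 + 1/10*h_1 + 3/10*h_2 + 1/2*h_3
  h_3 = 1 + 1/5*h_0 + 1/10*h_1 + 1/10*h_2 + 3/5*h_3

Substituting h_2 = 0 and rearranging gives the linear system (I - Q) h = 1:
  [7/10, -3/10, -1/10] . (h_0, h_1, h_3) = 1
  [-1/10, 9/10, -1/2] . (h_0, h_1, h_3) = 1
  [-1/5, -1/10, 2/5] . (h_0, h_1, h_3) = 1

Solving yields:
  h_0 = 170/39
  h_1 = 190/39
  h_3 = 230/39

Starting state is 3, so the expected hitting time is h_3 = 230/39.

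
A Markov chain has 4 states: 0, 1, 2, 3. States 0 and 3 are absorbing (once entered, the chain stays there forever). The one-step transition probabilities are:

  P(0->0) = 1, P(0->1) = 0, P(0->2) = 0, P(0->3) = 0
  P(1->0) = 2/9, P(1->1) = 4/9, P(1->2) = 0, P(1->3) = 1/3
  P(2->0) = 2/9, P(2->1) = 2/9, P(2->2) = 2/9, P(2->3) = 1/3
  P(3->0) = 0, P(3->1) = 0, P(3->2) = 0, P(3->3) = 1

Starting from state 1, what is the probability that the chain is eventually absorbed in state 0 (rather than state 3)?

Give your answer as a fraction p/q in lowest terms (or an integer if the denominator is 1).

Answer: 2/5

Derivation:
Let a_i = P(absorbed in 0 | start in state i).
Boundary conditions: a_0 = 1, a_3 = 0.
For each transient state i, a_i = sum_j P(i->j) * a_j:
  a_1 = 2/9*a_0 + 4/9*a_1 + 0*a_2 + 1/3*a_3
  a_2 = 2/9*a_0 + 2/9*a_1 + 2/9*a_2 + 1/3*a_3

Substituting a_0 = 1 and a_3 = 0, rearrange to (I - Q) a = r where r[i] = P(i -> 0):
  [5/9, 0] . (a_1, a_2) = 2/9
  [-2/9, 7/9] . (a_1, a_2) = 2/9

Solving yields:
  a_1 = 2/5
  a_2 = 2/5

Starting state is 1, so the absorption probability is a_1 = 2/5.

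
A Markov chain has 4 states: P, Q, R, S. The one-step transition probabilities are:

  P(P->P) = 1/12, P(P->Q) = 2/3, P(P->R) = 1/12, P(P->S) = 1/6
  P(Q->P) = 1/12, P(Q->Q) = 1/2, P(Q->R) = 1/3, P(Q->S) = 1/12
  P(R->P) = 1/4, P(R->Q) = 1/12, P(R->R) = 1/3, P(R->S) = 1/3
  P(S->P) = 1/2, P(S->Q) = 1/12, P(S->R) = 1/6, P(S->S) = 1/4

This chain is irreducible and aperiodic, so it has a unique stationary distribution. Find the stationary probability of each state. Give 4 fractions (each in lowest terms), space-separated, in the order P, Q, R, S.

Answer: 46/223 545/1561 389/1561 305/1561

Derivation:
The stationary distribution satisfies pi = pi * P, i.e.:
  pi_P = 1/12*pi_P + 1/12*pi_Q + 1/4*pi_R + 1/2*pi_S
  pi_Q = 2/3*pi_P + 1/2*pi_Q + 1/12*pi_R + 1/12*pi_S
  pi_R = 1/12*pi_P + 1/3*pi_Q + 1/3*pi_R + 1/6*pi_S
  pi_S = 1/6*pi_P + 1/12*pi_Q + 1/3*pi_R + 1/4*pi_S
with normalization: pi_P + pi_Q + pi_R + pi_S = 1.

Using the first 3 balance equations plus normalization, the linear system A*pi = b is:
  [-11/12, 1/12, 1/4, 1/2] . pi = 0
  [2/3, -1/2, 1/12, 1/12] . pi = 0
  [1/12, 1/3, -2/3, 1/6] . pi = 0
  [1, 1, 1, 1] . pi = 1

Solving yields:
  pi_P = 46/223
  pi_Q = 545/1561
  pi_R = 389/1561
  pi_S = 305/1561

Verification (pi * P):
  46/223*1/12 + 545/1561*1/12 + 389/1561*1/4 + 305/1561*1/2 = 46/223 = pi_P  (ok)
  46/223*2/3 + 545/1561*1/2 + 389/1561*1/12 + 305/1561*1/12 = 545/1561 = pi_Q  (ok)
  46/223*1/12 + 545/1561*1/3 + 389/1561*1/3 + 305/1561*1/6 = 389/1561 = pi_R  (ok)
  46/223*1/6 + 545/1561*1/12 + 389/1561*1/3 + 305/1561*1/4 = 305/1561 = pi_S  (ok)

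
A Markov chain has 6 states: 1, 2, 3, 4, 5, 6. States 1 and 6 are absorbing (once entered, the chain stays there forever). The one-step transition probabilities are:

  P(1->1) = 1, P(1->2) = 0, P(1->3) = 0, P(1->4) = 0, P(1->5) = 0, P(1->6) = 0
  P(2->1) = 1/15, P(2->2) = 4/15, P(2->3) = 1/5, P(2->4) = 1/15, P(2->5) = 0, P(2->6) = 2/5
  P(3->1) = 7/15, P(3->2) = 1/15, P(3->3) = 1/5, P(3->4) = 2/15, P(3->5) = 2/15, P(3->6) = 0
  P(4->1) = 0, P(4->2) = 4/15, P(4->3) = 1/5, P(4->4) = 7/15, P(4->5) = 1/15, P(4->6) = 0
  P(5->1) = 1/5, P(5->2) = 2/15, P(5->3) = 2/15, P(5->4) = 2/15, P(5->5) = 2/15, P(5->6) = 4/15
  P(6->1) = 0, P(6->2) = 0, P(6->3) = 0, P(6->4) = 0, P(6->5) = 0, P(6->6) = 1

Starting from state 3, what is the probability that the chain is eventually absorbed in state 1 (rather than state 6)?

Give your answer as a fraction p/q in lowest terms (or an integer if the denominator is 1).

Answer: 8307/10619

Derivation:
Let a_i = P(absorbed in 1 | start in state i).
Boundary conditions: a_1 = 1, a_6 = 0.
For each transient state i, a_i = sum_j P(i->j) * a_j:
  a_2 = 1/15*a_1 + 4/15*a_2 + 1/5*a_3 + 1/15*a_4 + 0*a_5 + 2/5*a_6
  a_3 = 7/15*a_1 + 1/15*a_2 + 1/5*a_3 + 2/15*a_4 + 2/15*a_5 + 0*a_6
  a_4 = 0*a_1 + 4/15*a_2 + 1/5*a_3 + 7/15*a_4 + 1/15*a_5 + 0*a_6
  a_5 = 1/5*a_1 + 2/15*a_2 + 2/15*a_3 + 2/15*a_4 + 2/15*a_5 + 4/15*a_6

Substituting a_1 = 1 and a_6 = 0, rearrange to (I - Q) a = r where r[i] = P(i -> 1):
  [11/15, -1/5, -1/15, 0] . (a_2, a_3, a_4, a_5) = 1/15
  [-1/15, 4/5, -2/15, -2/15] . (a_2, a_3, a_4, a_5) = 7/15
  [-4/15, -1/5, 8/15, -1/15] . (a_2, a_3, a_4, a_5) = 0
  [-2/15, -2/15, -2/15, 13/15] . (a_2, a_3, a_4, a_5) = 1/5

Solving yields:
  a_2 = 3743/10619
  a_3 = 8307/10619
  a_4 = 5633/10619
  a_5 = 5171/10619

Starting state is 3, so the absorption probability is a_3 = 8307/10619.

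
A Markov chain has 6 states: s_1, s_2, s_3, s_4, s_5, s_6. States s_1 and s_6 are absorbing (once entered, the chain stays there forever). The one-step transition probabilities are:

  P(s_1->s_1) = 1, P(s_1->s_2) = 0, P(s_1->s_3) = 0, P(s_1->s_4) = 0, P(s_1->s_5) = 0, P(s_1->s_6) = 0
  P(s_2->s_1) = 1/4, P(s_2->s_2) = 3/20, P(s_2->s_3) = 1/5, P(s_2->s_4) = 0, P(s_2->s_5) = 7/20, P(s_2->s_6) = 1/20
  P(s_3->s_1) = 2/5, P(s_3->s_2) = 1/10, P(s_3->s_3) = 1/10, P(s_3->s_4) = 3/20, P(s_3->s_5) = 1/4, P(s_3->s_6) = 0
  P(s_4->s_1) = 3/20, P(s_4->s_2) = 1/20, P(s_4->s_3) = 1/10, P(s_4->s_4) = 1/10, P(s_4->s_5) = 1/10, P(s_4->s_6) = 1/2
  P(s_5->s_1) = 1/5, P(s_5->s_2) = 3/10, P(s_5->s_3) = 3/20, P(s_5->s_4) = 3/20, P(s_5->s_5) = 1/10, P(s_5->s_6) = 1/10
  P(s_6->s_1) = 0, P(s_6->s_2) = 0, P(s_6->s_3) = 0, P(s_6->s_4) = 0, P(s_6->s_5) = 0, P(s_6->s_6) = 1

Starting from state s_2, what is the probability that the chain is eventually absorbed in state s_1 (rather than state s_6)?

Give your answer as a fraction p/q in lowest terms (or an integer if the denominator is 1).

Answer: 17539/23435

Derivation:
Let a_i = P(absorbed in s_1 | start in state i).
Boundary conditions: a_s_1 = 1, a_s_6 = 0.
For each transient state i, a_i = sum_j P(i->j) * a_j:
  a_s_2 = 1/4*a_s_1 + 3/20*a_s_2 + 1/5*a_s_3 + 0*a_s_4 + 7/20*a_s_5 + 1/20*a_s_6
  a_s_3 = 2/5*a_s_1 + 1/10*a_s_2 + 1/10*a_s_3 + 3/20*a_s_4 + 1/4*a_s_5 + 0*a_s_6
  a_s_4 = 3/20*a_s_1 + 1/20*a_s_2 + 1/10*a_s_3 + 1/10*a_s_4 + 1/10*a_s_5 + 1/2*a_s_6
  a_s_5 = 1/5*a_s_1 + 3/10*a_s_2 + 3/20*a_s_3 + 3/20*a_s_4 + 1/10*a_s_5 + 1/10*a_s_6

Substituting a_s_1 = 1 and a_s_6 = 0, rearrange to (I - Q) a = r where r[i] = P(i -> s_1):
  [17/20, -1/5, 0, -7/20] . (a_s_2, a_s_3, a_s_4, a_s_5) = 1/4
  [-1/10, 9/10, -3/20, -1/4] . (a_s_2, a_s_3, a_s_4, a_s_5) = 2/5
  [-1/20, -1/10, 9/10, -1/10] . (a_s_2, a_s_3, a_s_4, a_s_5) = 3/20
  [-3/10, -3/20, -3/20, 9/10] . (a_s_2, a_s_3, a_s_4, a_s_5) = 1/5

Solving yields:
  a_s_2 = 17539/23435
  a_s_3 = 18108/23435
  a_s_4 = 25846/70305
  a_s_5 = 15508/23435

Starting state is s_2, so the absorption probability is a_s_2 = 17539/23435.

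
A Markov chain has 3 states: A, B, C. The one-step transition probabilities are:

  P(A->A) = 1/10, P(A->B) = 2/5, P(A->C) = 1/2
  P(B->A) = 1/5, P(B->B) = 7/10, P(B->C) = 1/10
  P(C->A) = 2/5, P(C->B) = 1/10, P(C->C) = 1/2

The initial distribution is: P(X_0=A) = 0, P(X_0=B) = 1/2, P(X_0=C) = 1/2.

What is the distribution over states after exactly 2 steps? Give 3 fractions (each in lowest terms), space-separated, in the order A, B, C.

Answer: 23/100 43/100 17/50

Derivation:
Propagating the distribution step by step (d_{t+1} = d_t * P):
d_0 = (A=0, B=1/2, C=1/2)
  d_1[A] = 0*1/10 + 1/2*1/5 + 1/2*2/5 = 3/10
  d_1[B] = 0*2/5 + 1/2*7/10 + 1/2*1/10 = 2/5
  d_1[C] = 0*1/2 + 1/2*1/10 + 1/2*1/2 = 3/10
d_1 = (A=3/10, B=2/5, C=3/10)
  d_2[A] = 3/10*1/10 + 2/5*1/5 + 3/10*2/5 = 23/100
  d_2[B] = 3/10*2/5 + 2/5*7/10 + 3/10*1/10 = 43/100
  d_2[C] = 3/10*1/2 + 2/5*1/10 + 3/10*1/2 = 17/50
d_2 = (A=23/100, B=43/100, C=17/50)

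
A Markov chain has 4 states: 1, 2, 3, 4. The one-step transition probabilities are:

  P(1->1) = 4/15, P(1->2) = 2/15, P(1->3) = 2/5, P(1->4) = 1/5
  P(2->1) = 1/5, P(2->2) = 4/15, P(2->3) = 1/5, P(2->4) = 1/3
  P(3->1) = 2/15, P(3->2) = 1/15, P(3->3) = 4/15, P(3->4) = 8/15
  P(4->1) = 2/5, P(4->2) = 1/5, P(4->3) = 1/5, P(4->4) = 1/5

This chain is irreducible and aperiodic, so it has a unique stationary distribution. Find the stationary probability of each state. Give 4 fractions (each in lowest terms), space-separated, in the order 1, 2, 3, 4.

The stationary distribution satisfies pi = pi * P, i.e.:
  pi_1 = 4/15*pi_1 + 1/5*pi_2 + 2/15*pi_3 + 2/5*pi_4
  pi_2 = 2/15*pi_1 + 4/15*pi_2 + 1/15*pi_3 + 1/5*pi_4
  pi_3 = 2/5*pi_1 + 1/5*pi_2 + 4/15*pi_3 + 1/5*pi_4
  pi_4 = 1/5*pi_1 + 1/3*pi_2 + 8/15*pi_3 + 1/5*pi_4
with normalization: pi_1 + pi_2 + pi_3 + pi_4 = 1.

Using the first 3 balance equations plus normalization, the linear system A*pi = b is:
  [-11/15, 1/5, 2/15, 2/5] . pi = 0
  [2/15, -11/15, 1/15, 1/5] . pi = 0
  [2/5, 1/5, -11/15, 1/5] . pi = 0
  [1, 1, 1, 1] . pi = 1

Solving yields:
  pi_1 = 45/172
  pi_2 = 27/172
  pi_3 = 93/344
  pi_4 = 107/344

Verification (pi * P):
  45/172*4/15 + 27/172*1/5 + 93/344*2/15 + 107/344*2/5 = 45/172 = pi_1  (ok)
  45/172*2/15 + 27/172*4/15 + 93/344*1/15 + 107/344*1/5 = 27/172 = pi_2  (ok)
  45/172*2/5 + 27/172*1/5 + 93/344*4/15 + 107/344*1/5 = 93/344 = pi_3  (ok)
  45/172*1/5 + 27/172*1/3 + 93/344*8/15 + 107/344*1/5 = 107/344 = pi_4  (ok)

Answer: 45/172 27/172 93/344 107/344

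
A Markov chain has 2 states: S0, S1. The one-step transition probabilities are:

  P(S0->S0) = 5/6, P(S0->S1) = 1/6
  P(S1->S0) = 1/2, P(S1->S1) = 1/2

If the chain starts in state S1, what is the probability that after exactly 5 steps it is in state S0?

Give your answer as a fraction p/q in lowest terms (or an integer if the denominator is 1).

Answer: 121/162

Derivation:
Computing P^5 by repeated multiplication:
P^1 =
  S0: [5/6, 1/6]
  S1: [1/2, 1/2]
P^2 =
  S0: [7/9, 2/9]
  S1: [2/3, 1/3]
P^3 =
  S0: [41/54, 13/54]
  S1: [13/18, 5/18]
P^4 =
  S0: [61/81, 20/81]
  S1: [20/27, 7/27]
P^5 =
  S0: [365/486, 121/486]
  S1: [121/162, 41/162]

(P^5)[S1 -> S0] = 121/162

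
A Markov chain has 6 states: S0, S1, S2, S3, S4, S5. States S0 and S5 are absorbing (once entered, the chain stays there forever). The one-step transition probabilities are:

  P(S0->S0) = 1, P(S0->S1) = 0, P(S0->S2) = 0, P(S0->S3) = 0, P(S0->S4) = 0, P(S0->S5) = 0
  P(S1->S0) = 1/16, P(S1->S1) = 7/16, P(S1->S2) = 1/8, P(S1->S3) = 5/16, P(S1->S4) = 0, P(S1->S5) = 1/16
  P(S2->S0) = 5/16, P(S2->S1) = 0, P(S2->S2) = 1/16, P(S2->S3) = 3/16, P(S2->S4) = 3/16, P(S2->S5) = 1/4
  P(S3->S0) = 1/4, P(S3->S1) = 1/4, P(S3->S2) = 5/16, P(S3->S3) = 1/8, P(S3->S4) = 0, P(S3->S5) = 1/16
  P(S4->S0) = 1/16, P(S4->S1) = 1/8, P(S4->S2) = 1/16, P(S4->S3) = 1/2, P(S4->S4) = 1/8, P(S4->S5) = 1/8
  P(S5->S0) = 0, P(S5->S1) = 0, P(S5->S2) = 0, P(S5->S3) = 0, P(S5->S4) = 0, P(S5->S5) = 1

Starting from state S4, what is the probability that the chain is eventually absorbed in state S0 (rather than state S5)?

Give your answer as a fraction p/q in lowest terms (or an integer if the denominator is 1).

Answer: 3523/6042

Derivation:
Let a_i = P(absorbed in S0 | start in state i).
Boundary conditions: a_S0 = 1, a_S5 = 0.
For each transient state i, a_i = sum_j P(i->j) * a_j:
  a_S1 = 1/16*a_S0 + 7/16*a_S1 + 1/8*a_S2 + 5/16*a_S3 + 0*a_S4 + 1/16*a_S5
  a_S2 = 5/16*a_S0 + 0*a_S1 + 1/16*a_S2 + 3/16*a_S3 + 3/16*a_S4 + 1/4*a_S5
  a_S3 = 1/4*a_S0 + 1/4*a_S1 + 5/16*a_S2 + 1/8*a_S3 + 0*a_S4 + 1/16*a_S5
  a_S4 = 1/16*a_S0 + 1/8*a_S1 + 1/16*a_S2 + 1/2*a_S3 + 1/8*a_S4 + 1/8*a_S5

Substituting a_S0 = 1 and a_S5 = 0, rearrange to (I - Q) a = r where r[i] = P(i -> S0):
  [9/16, -1/8, -5/16, 0] . (a_S1, a_S2, a_S3, a_S4) = 1/16
  [0, 15/16, -3/16, -3/16] . (a_S1, a_S2, a_S3, a_S4) = 5/16
  [-1/4, -5/16, 7/8, 0] . (a_S1, a_S2, a_S3, a_S4) = 1/4
  [-1/8, -1/16, -1/2, 7/8] . (a_S1, a_S2, a_S3, a_S4) = 1/16

Solving yields:
  a_S1 = 11105/18126
  a_S2 = 5291/9063
  a_S3 = 12131/18126
  a_S4 = 3523/6042

Starting state is S4, so the absorption probability is a_S4 = 3523/6042.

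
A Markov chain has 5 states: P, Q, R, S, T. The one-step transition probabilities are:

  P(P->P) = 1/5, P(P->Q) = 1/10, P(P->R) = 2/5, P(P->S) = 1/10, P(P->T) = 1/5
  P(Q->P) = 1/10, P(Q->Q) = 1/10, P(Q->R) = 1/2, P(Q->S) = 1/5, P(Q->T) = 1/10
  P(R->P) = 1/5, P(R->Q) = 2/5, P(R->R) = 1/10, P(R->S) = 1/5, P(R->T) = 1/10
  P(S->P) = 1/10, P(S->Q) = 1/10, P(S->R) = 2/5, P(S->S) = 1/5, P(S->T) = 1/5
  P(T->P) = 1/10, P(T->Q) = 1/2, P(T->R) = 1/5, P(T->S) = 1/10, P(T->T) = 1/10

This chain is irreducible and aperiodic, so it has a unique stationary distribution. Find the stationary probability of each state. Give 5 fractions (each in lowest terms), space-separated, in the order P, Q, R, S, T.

The stationary distribution satisfies pi = pi * P, i.e.:
  pi_P = 1/5*pi_P + 1/10*pi_Q + 1/5*pi_R + 1/10*pi_S + 1/10*pi_T
  pi_Q = 1/10*pi_P + 1/10*pi_Q + 2/5*pi_R + 1/10*pi_S + 1/2*pi_T
  pi_R = 2/5*pi_P + 1/2*pi_Q + 1/10*pi_R + 2/5*pi_S + 1/5*pi_T
  pi_S = 1/10*pi_P + 1/5*pi_Q + 1/5*pi_R + 1/5*pi_S + 1/10*pi_T
  pi_T = 1/5*pi_P + 1/10*pi_Q + 1/10*pi_R + 1/5*pi_S + 1/10*pi_T
with normalization: pi_P + pi_Q + pi_R + pi_S + pi_T = 1.

Using the first 4 balance equations plus normalization, the linear system A*pi = b is:
  [-4/5, 1/10, 1/5, 1/10, 1/10] . pi = 0
  [1/10, -9/10, 2/5, 1/10, 1/2] . pi = 0
  [2/5, 1/2, -9/10, 2/5, 1/5] . pi = 0
  [1/10, 1/5, 1/5, -4/5, 1/10] . pi = 0
  [1, 1, 1, 1, 1] . pi = 1

Solving yields:
  pi_P = 1864/12843
  pi_Q = 349/1427
  pi_R = 437/1427
  pi_S = 2213/12843
  pi_T = 188/1427

Verification (pi * P):
  1864/12843*1/5 + 349/1427*1/10 + 437/1427*1/5 + 2213/12843*1/10 + 188/1427*1/10 = 1864/12843 = pi_P  (ok)
  1864/12843*1/10 + 349/1427*1/10 + 437/1427*2/5 + 2213/12843*1/10 + 188/1427*1/2 = 349/1427 = pi_Q  (ok)
  1864/12843*2/5 + 349/1427*1/2 + 437/1427*1/10 + 2213/12843*2/5 + 188/1427*1/5 = 437/1427 = pi_R  (ok)
  1864/12843*1/10 + 349/1427*1/5 + 437/1427*1/5 + 2213/12843*1/5 + 188/1427*1/10 = 2213/12843 = pi_S  (ok)
  1864/12843*1/5 + 349/1427*1/10 + 437/1427*1/10 + 2213/12843*1/5 + 188/1427*1/10 = 188/1427 = pi_T  (ok)

Answer: 1864/12843 349/1427 437/1427 2213/12843 188/1427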